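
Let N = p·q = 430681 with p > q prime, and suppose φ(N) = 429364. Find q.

φ(n) = (p−1)(q−1) = n − (p+q) + 1, so p + q = 430681 − 429364 + 1 = 1318.
p and q are the roots of t² − 1318t + 430681 = 0.
Discriminant: 1318² − 4·430681 = 1737124 − 1722724 = 14400; √14400 = 120.
q = (1318 − 120)/2 = 599, p = (1318 + 120)/2 = 719.
Check: 599 · 719 = 430681.

599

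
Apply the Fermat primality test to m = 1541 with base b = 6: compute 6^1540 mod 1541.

1243

6^1 ≡ 6 (mod 1541)
6^2 ≡ 6^2 = 36 ≡ 36 (mod 1541)
6^4 ≡ 36^2 = 1296 ≡ 1296 (mod 1541)
6^8 ≡ 1296^2 = 1679616 ≡ 1467 (mod 1541)
6^16 ≡ 1467^2 = 2152089 ≡ 853 (mod 1541)
6^32 ≡ 853^2 = 727609 ≡ 257 (mod 1541)
6^64 ≡ 257^2 = 66049 ≡ 1327 (mod 1541)
6^128 ≡ 1327^2 = 1760929 ≡ 1107 (mod 1541)
6^256 ≡ 1107^2 = 1225449 ≡ 354 (mod 1541)
6^512 ≡ 354^2 = 125316 ≡ 495 (mod 1541)
6^1024 ≡ 495^2 = 245025 ≡ 6 (mod 1541)
1540 = 1024 + 512 + 4 in binary powers of 2.
So 6^1540 ≡ 6 · 495 · 1296 ≡ 1243 (mod 1541).
Since 1243 ≠ 1, base 6 is a Fermat witness: 1541 is composite.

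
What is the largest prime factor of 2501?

61

2501 = 41 · 61
61 is prime.
So 2501 = 41 · 61; the largest prime factor is 61.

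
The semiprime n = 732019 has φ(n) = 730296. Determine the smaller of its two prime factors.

757

φ(n) = (p−1)(q−1) = n − (p+q) + 1, so p + q = 732019 − 730296 + 1 = 1724.
p and q are the roots of t² − 1724t + 732019 = 0.
Discriminant: 1724² − 4·732019 = 2972176 − 2928076 = 44100; √44100 = 210.
q = (1724 − 210)/2 = 757, p = (1724 + 210)/2 = 967.
Check: 757 · 967 = 732019.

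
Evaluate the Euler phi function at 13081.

12852

Factor: 13081 = 103 · 127.
φ(13081) = (103−1) · (127−1) = 102 · 126 = 12852.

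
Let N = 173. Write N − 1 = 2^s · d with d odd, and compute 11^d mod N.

173 − 1 = 172 = 2^2 · 43, so d = 43.
11^1 ≡ 11 (mod 173)
11^2 ≡ 11^2 = 121 ≡ 121 (mod 173)
11^4 ≡ 121^2 = 14641 ≡ 109 (mod 173)
11^8 ≡ 109^2 = 11881 ≡ 117 (mod 173)
11^16 ≡ 117^2 = 13689 ≡ 22 (mod 173)
11^32 ≡ 22^2 = 484 ≡ 138 (mod 173)
43 = 32 + 8 + 2 + 1 in binary powers of 2.
So 11^43 ≡ 138 · 117 · 121 · 11 ≡ 93 (mod 173).
Squaring chain: 93 → 172; reaches −1, so base 11 does not prove 173 composite.

93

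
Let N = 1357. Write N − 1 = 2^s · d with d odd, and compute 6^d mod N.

1357 − 1 = 1356 = 2^2 · 339, so d = 339.
6^1 ≡ 6 (mod 1357)
6^2 ≡ 6^2 = 36 ≡ 36 (mod 1357)
6^4 ≡ 36^2 = 1296 ≡ 1296 (mod 1357)
6^8 ≡ 1296^2 = 1679616 ≡ 1007 (mod 1357)
6^16 ≡ 1007^2 = 1014049 ≡ 370 (mod 1357)
6^32 ≡ 370^2 = 136900 ≡ 1200 (mod 1357)
6^64 ≡ 1200^2 = 1440000 ≡ 223 (mod 1357)
6^128 ≡ 223^2 = 49729 ≡ 877 (mod 1357)
6^256 ≡ 877^2 = 769129 ≡ 1067 (mod 1357)
339 = 256 + 64 + 16 + 2 + 1 in binary powers of 2.
So 6^339 ≡ 1067 · 223 · 370 · 36 · 6 ≡ 1212 (mod 1357).
Squaring chain: 1212 → 670; never reaches −1, so base 6 is a Miller–Rabin witness that 1357 is composite.

1212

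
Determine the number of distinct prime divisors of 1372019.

4

1372019 = 11^2 · 11339
11339 = 17 · 667
667 = 23 · 29
1372019 = 11^2 · 17 · 23 · 29, which has 4 distinct prime factors.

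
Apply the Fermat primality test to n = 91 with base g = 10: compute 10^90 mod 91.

1

10^1 ≡ 10 (mod 91)
10^2 ≡ 10^2 = 100 ≡ 9 (mod 91)
10^4 ≡ 9^2 = 81 ≡ 81 (mod 91)
10^8 ≡ 81^2 = 6561 ≡ 9 (mod 91)
10^16 ≡ 9^2 = 81 ≡ 81 (mod 91)
10^32 ≡ 81^2 = 6561 ≡ 9 (mod 91)
10^64 ≡ 9^2 = 81 ≡ 81 (mod 91)
90 = 64 + 16 + 8 + 2 in binary powers of 2.
So 10^90 ≡ 81 · 81 · 9 · 9 ≡ 1 (mod 91).
Since the result is 1, base 10 gives no evidence that 91 is composite.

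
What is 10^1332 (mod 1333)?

10^1 ≡ 10 (mod 1333)
10^2 ≡ 10^2 = 100 ≡ 100 (mod 1333)
10^4 ≡ 100^2 = 10000 ≡ 669 (mod 1333)
10^8 ≡ 669^2 = 447561 ≡ 1006 (mod 1333)
10^16 ≡ 1006^2 = 1012036 ≡ 289 (mod 1333)
10^32 ≡ 289^2 = 83521 ≡ 875 (mod 1333)
10^64 ≡ 875^2 = 765625 ≡ 483 (mod 1333)
10^128 ≡ 483^2 = 233289 ≡ 14 (mod 1333)
10^256 ≡ 14^2 = 196 ≡ 196 (mod 1333)
10^512 ≡ 196^2 = 38416 ≡ 1092 (mod 1333)
10^1024 ≡ 1092^2 = 1192464 ≡ 762 (mod 1333)
1332 = 1024 + 256 + 32 + 16 + 4 in binary powers of 2.
So 10^1332 ≡ 762 · 196 · 875 · 289 · 669 ≡ 686 (mod 1333).
Since 686 ≠ 1, base 10 is a Fermat witness: 1333 is composite.

686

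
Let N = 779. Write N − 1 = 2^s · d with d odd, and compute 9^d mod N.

779 − 1 = 778 = 2^1 · 389, so d = 389.
9^1 ≡ 9 (mod 779)
9^2 ≡ 9^2 = 81 ≡ 81 (mod 779)
9^4 ≡ 81^2 = 6561 ≡ 329 (mod 779)
9^8 ≡ 329^2 = 108241 ≡ 739 (mod 779)
9^16 ≡ 739^2 = 546121 ≡ 42 (mod 779)
9^32 ≡ 42^2 = 1764 ≡ 206 (mod 779)
9^64 ≡ 206^2 = 42436 ≡ 370 (mod 779)
9^128 ≡ 370^2 = 136900 ≡ 575 (mod 779)
9^256 ≡ 575^2 = 330625 ≡ 329 (mod 779)
389 = 256 + 128 + 4 + 1 in binary powers of 2.
So 9^389 ≡ 329 · 575 · 329 · 9 ≡ 214 (mod 779).
Squaring chain: 214; never reaches −1, so base 9 is a Miller–Rabin witness that 779 is composite.

214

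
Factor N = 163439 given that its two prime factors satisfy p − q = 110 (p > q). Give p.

463

Since p = q + 110, we have 163439 = q(q + 110), so q² + 110q − 163439 = 0.
Discriminant: 110² + 4·163439 = 12100 + 653756 = 665856; √665856 = 816.
q = (−110 + 816)/2 = 353, and p = q + 110 = 463.
Check: 353 · 463 = 163439.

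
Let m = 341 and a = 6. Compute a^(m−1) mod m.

56

6^1 ≡ 6 (mod 341)
6^2 ≡ 6^2 = 36 ≡ 36 (mod 341)
6^4 ≡ 36^2 = 1296 ≡ 273 (mod 341)
6^8 ≡ 273^2 = 74529 ≡ 191 (mod 341)
6^16 ≡ 191^2 = 36481 ≡ 335 (mod 341)
6^32 ≡ 335^2 = 112225 ≡ 36 (mod 341)
6^64 ≡ 36^2 = 1296 ≡ 273 (mod 341)
6^128 ≡ 273^2 = 74529 ≡ 191 (mod 341)
6^256 ≡ 191^2 = 36481 ≡ 335 (mod 341)
340 = 256 + 64 + 16 + 4 in binary powers of 2.
So 6^340 ≡ 335 · 273 · 335 · 273 ≡ 56 (mod 341).
Since 56 ≠ 1, base 6 is a Fermat witness: 341 is composite.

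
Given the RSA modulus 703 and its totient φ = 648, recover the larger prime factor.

φ(n) = (p−1)(q−1) = n − (p+q) + 1, so p + q = 703 − 648 + 1 = 56.
p and q are the roots of t² − 56t + 703 = 0.
Discriminant: 56² − 4·703 = 3136 − 2812 = 324; √324 = 18.
q = (56 − 18)/2 = 19, p = (56 + 18)/2 = 37.
Check: 19 · 37 = 703.

37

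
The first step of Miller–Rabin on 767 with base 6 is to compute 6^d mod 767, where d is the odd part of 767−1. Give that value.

544

767 − 1 = 766 = 2^1 · 383, so d = 383.
6^1 ≡ 6 (mod 767)
6^2 ≡ 6^2 = 36 ≡ 36 (mod 767)
6^4 ≡ 36^2 = 1296 ≡ 529 (mod 767)
6^8 ≡ 529^2 = 279841 ≡ 653 (mod 767)
6^16 ≡ 653^2 = 426409 ≡ 724 (mod 767)
6^32 ≡ 724^2 = 524176 ≡ 315 (mod 767)
6^64 ≡ 315^2 = 99225 ≡ 282 (mod 767)
6^128 ≡ 282^2 = 79524 ≡ 523 (mod 767)
6^256 ≡ 523^2 = 273529 ≡ 477 (mod 767)
383 = 256 + 64 + 32 + 16 + 8 + 4 + 2 + 1 in binary powers of 2.
So 6^383 ≡ 477 · 282 · 315 · 724 · 653 · 529 · 36 · 6 ≡ 544 (mod 767).
Squaring chain: 544; never reaches −1, so base 6 is a Miller–Rabin witness that 767 is composite.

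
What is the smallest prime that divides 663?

3

663 is odd.
Digit sum 15, divisible by 3.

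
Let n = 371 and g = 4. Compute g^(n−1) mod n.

4^1 ≡ 4 (mod 371)
4^2 ≡ 4^2 = 16 ≡ 16 (mod 371)
4^4 ≡ 16^2 = 256 ≡ 256 (mod 371)
4^8 ≡ 256^2 = 65536 ≡ 240 (mod 371)
4^16 ≡ 240^2 = 57600 ≡ 95 (mod 371)
4^32 ≡ 95^2 = 9025 ≡ 121 (mod 371)
4^64 ≡ 121^2 = 14641 ≡ 172 (mod 371)
4^128 ≡ 172^2 = 29584 ≡ 275 (mod 371)
4^256 ≡ 275^2 = 75625 ≡ 312 (mod 371)
370 = 256 + 64 + 32 + 16 + 2 in binary powers of 2.
So 4^370 ≡ 312 · 172 · 121 · 95 · 16 ≡ 333 (mod 371).
Since 333 ≠ 1, base 4 is a Fermat witness: 371 is composite.

333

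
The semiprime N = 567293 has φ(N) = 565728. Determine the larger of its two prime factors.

φ(n) = (p−1)(q−1) = n − (p+q) + 1, so p + q = 567293 − 565728 + 1 = 1566.
p and q are the roots of t² − 1566t + 567293 = 0.
Discriminant: 1566² − 4·567293 = 2452356 − 2269172 = 183184; √183184 = 428.
q = (1566 − 428)/2 = 569, p = (1566 + 428)/2 = 997.
Check: 569 · 997 = 567293.

997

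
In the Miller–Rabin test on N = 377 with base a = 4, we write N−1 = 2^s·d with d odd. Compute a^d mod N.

270

377 − 1 = 376 = 2^3 · 47, so d = 47.
4^1 ≡ 4 (mod 377)
4^2 ≡ 4^2 = 16 ≡ 16 (mod 377)
4^4 ≡ 16^2 = 256 ≡ 256 (mod 377)
4^8 ≡ 256^2 = 65536 ≡ 315 (mod 377)
4^16 ≡ 315^2 = 99225 ≡ 74 (mod 377)
4^32 ≡ 74^2 = 5476 ≡ 198 (mod 377)
47 = 32 + 8 + 4 + 2 + 1 in binary powers of 2.
So 4^47 ≡ 198 · 315 · 256 · 16 · 4 ≡ 270 (mod 377).
Squaring chain: 270 → 139 → 94; never reaches −1, so base 4 is a Miller–Rabin witness that 377 is composite.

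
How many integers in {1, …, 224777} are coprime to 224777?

190512

Factor: 224777 = 7 · 163 · 197.
φ(224777) = (7−1) · (163−1) · (197−1) = 6 · 162 · 196 = 190512.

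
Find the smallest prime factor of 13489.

7

13489 is odd.
Digit sum 25, not divisible by 3.
Ends in 9: not divisible by 5.
7: 13489 = 7·1927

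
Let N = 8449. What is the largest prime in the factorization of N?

71

8449 = 7 · 1207
1207 = 17 · 71
71 is prime.
So 8449 = 7 · 17 · 71; the largest prime factor is 71.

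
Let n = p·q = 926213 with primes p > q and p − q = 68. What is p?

Since p = q + 68, we have 926213 = q(q + 68), so q² + 68q − 926213 = 0.
Discriminant: 68² + 4·926213 = 4624 + 3704852 = 3709476; √3709476 = 1926.
q = (−68 + 1926)/2 = 929, and p = q + 68 = 997.
Check: 929 · 997 = 926213.

997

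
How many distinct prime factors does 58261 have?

3

58261 = 7^2 · 1189
1189 = 29 · 41
58261 = 7^2 · 29 · 41, which has 3 distinct prime factors.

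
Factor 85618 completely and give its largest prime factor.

89

85618 = 2 · 42809
42809 = 13 · 3293
3293 = 37 · 89
89 is prime.
So 85618 = 2 · 13 · 37 · 89; the largest prime factor is 89.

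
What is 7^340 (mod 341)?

7^1 ≡ 7 (mod 341)
7^2 ≡ 7^2 = 49 ≡ 49 (mod 341)
7^4 ≡ 49^2 = 2401 ≡ 14 (mod 341)
7^8 ≡ 14^2 = 196 ≡ 196 (mod 341)
7^16 ≡ 196^2 = 38416 ≡ 224 (mod 341)
7^32 ≡ 224^2 = 50176 ≡ 49 (mod 341)
7^64 ≡ 49^2 = 2401 ≡ 14 (mod 341)
7^128 ≡ 14^2 = 196 ≡ 196 (mod 341)
7^256 ≡ 196^2 = 38416 ≡ 224 (mod 341)
340 = 256 + 64 + 16 + 4 in binary powers of 2.
So 7^340 ≡ 224 · 14 · 224 · 14 ≡ 56 (mod 341).
Since 56 ≠ 1, base 7 is a Fermat witness: 341 is composite.

56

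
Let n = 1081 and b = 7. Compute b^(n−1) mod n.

1061

7^1 ≡ 7 (mod 1081)
7^2 ≡ 7^2 = 49 ≡ 49 (mod 1081)
7^4 ≡ 49^2 = 2401 ≡ 239 (mod 1081)
7^8 ≡ 239^2 = 57121 ≡ 909 (mod 1081)
7^16 ≡ 909^2 = 826281 ≡ 397 (mod 1081)
7^32 ≡ 397^2 = 157609 ≡ 864 (mod 1081)
7^64 ≡ 864^2 = 746496 ≡ 606 (mod 1081)
7^128 ≡ 606^2 = 367236 ≡ 777 (mod 1081)
7^256 ≡ 777^2 = 603729 ≡ 531 (mod 1081)
7^512 ≡ 531^2 = 281961 ≡ 901 (mod 1081)
7^1024 ≡ 901^2 = 811801 ≡ 1051 (mod 1081)
1080 = 1024 + 32 + 16 + 8 in binary powers of 2.
So 7^1080 ≡ 1051 · 864 · 397 · 909 ≡ 1061 (mod 1081).
Since 1061 ≠ 1, base 7 is a Fermat witness: 1081 is composite.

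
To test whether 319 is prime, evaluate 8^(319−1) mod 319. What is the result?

8^1 ≡ 8 (mod 319)
8^2 ≡ 8^2 = 64 ≡ 64 (mod 319)
8^4 ≡ 64^2 = 4096 ≡ 268 (mod 319)
8^8 ≡ 268^2 = 71824 ≡ 49 (mod 319)
8^16 ≡ 49^2 = 2401 ≡ 168 (mod 319)
8^32 ≡ 168^2 = 28224 ≡ 152 (mod 319)
8^64 ≡ 152^2 = 23104 ≡ 136 (mod 319)
8^128 ≡ 136^2 = 18496 ≡ 313 (mod 319)
8^256 ≡ 313^2 = 97969 ≡ 36 (mod 319)
318 = 256 + 32 + 16 + 8 + 4 + 2 in binary powers of 2.
So 8^318 ≡ 36 · 152 · 168 · 49 · 268 · 64 ≡ 236 (mod 319).
Since 236 ≠ 1, base 8 is a Fermat witness: 319 is composite.

236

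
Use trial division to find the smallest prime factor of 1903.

11

1903 is odd.
Digit sum 13, not divisible by 3.
Ends in 3: not divisible by 5.
7: 1903 = 7·271 + 6
11: 1903 = 11·173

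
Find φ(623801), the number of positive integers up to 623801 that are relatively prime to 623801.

598752

Factor: 623801 = 43 · 89 · 163.
φ(623801) = (43−1) · (89−1) · (163−1) = 42 · 88 · 162 = 598752.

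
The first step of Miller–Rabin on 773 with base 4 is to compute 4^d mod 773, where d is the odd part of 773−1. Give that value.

772

773 − 1 = 772 = 2^2 · 193, so d = 193.
4^1 ≡ 4 (mod 773)
4^2 ≡ 4^2 = 16 ≡ 16 (mod 773)
4^4 ≡ 16^2 = 256 ≡ 256 (mod 773)
4^8 ≡ 256^2 = 65536 ≡ 604 (mod 773)
4^16 ≡ 604^2 = 364816 ≡ 733 (mod 773)
4^32 ≡ 733^2 = 537289 ≡ 54 (mod 773)
4^64 ≡ 54^2 = 2916 ≡ 597 (mod 773)
4^128 ≡ 597^2 = 356409 ≡ 56 (mod 773)
193 = 128 + 64 + 1 in binary powers of 2.
So 4^193 ≡ 56 · 597 · 4 ≡ 772 (mod 773).
Since 4^d ≡ 772 (mod 773), base 4 does not prove 773 composite.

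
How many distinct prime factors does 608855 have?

5

608855 = 5 · 121771
121771 = 13 · 9367
9367 = 17 · 551
551 = 19 · 29
608855 = 5 · 13 · 17 · 19 · 29, which has 5 distinct prime factors.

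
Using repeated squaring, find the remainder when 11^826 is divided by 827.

1

11^1 ≡ 11 (mod 827)
11^2 ≡ 11^2 = 121 ≡ 121 (mod 827)
11^4 ≡ 121^2 = 14641 ≡ 582 (mod 827)
11^8 ≡ 582^2 = 338724 ≡ 481 (mod 827)
11^16 ≡ 481^2 = 231361 ≡ 628 (mod 827)
11^32 ≡ 628^2 = 394384 ≡ 732 (mod 827)
11^64 ≡ 732^2 = 535824 ≡ 755 (mod 827)
11^128 ≡ 755^2 = 570025 ≡ 222 (mod 827)
11^256 ≡ 222^2 = 49284 ≡ 491 (mod 827)
11^512 ≡ 491^2 = 241081 ≡ 424 (mod 827)
826 = 512 + 256 + 32 + 16 + 8 + 2 in binary powers of 2.
So 11^826 ≡ 424 · 491 · 732 · 628 · 481 · 121 ≡ 1 (mod 827).
Since the result is 1, base 11 gives no evidence that 827 is composite.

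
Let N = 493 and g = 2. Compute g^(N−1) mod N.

2^1 ≡ 2 (mod 493)
2^2 ≡ 2^2 = 4 ≡ 4 (mod 493)
2^4 ≡ 4^2 = 16 ≡ 16 (mod 493)
2^8 ≡ 16^2 = 256 ≡ 256 (mod 493)
2^16 ≡ 256^2 = 65536 ≡ 460 (mod 493)
2^32 ≡ 460^2 = 211600 ≡ 103 (mod 493)
2^64 ≡ 103^2 = 10609 ≡ 256 (mod 493)
2^128 ≡ 256^2 = 65536 ≡ 460 (mod 493)
2^256 ≡ 460^2 = 211600 ≡ 103 (mod 493)
492 = 256 + 128 + 64 + 32 + 8 + 4 in binary powers of 2.
So 2^492 ≡ 103 · 460 · 256 · 103 · 256 · 16 ≡ 373 (mod 493).
Since 373 ≠ 1, base 2 is a Fermat witness: 493 is composite.

373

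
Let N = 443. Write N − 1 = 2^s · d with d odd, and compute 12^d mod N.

443 − 1 = 442 = 2^1 · 221, so d = 221.
12^1 ≡ 12 (mod 443)
12^2 ≡ 12^2 = 144 ≡ 144 (mod 443)
12^4 ≡ 144^2 = 20736 ≡ 358 (mod 443)
12^8 ≡ 358^2 = 128164 ≡ 137 (mod 443)
12^16 ≡ 137^2 = 18769 ≡ 163 (mod 443)
12^32 ≡ 163^2 = 26569 ≡ 432 (mod 443)
12^64 ≡ 432^2 = 186624 ≡ 121 (mod 443)
12^128 ≡ 121^2 = 14641 ≡ 22 (mod 443)
221 = 128 + 64 + 16 + 8 + 4 + 1 in binary powers of 2.
So 12^221 ≡ 22 · 121 · 163 · 137 · 358 · 12 ≡ 1 (mod 443).
Since 12^d ≡ 1 (mod 443), base 12 does not prove 443 composite.

1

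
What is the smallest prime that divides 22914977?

79

22914977 is odd.
Digit sum 41, not divisible by 3.
Ends in 7: not divisible by 5.
7: 22914977 = 7·3273568 + 1
11: 22914977 = 11·2083179 + 8
13: 22914977 = 13·1762690 + 7
17: 22914977 = 17·1347939 + 14
19: 22914977 = 19·1206051 + 8
23: 22914977 = 23·996303 + 8
29: 22914977 = 29·790171 + 18
31: 22914977 = 31·739192 + 25
37: 22914977 = 37·619323 + 26
41: 22914977 = 41·558901 + 36
43: 22914977 = 43·532906 + 19
47: 22914977 = 47·487552 + 33
53: 22914977 = 53·432358 + 3
59: 22914977 = 59·388389 + 26
61: 22914977 = 61·375655 + 22
67: 22914977 = 67·342014 + 39
71: 22914977 = 71·322746 + 11
73: 22914977 = 73·313903 + 58
79: 22914977 = 79·290063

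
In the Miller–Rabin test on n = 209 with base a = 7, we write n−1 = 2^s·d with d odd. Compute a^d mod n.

178

209 − 1 = 208 = 2^4 · 13, so d = 13.
7^1 ≡ 7 (mod 209)
7^2 ≡ 7^2 = 49 ≡ 49 (mod 209)
7^4 ≡ 49^2 = 2401 ≡ 102 (mod 209)
7^8 ≡ 102^2 = 10404 ≡ 163 (mod 209)
13 = 8 + 4 + 1 in binary powers of 2.
So 7^13 ≡ 163 · 102 · 7 ≡ 178 (mod 209).
Squaring chain: 178 → 125 → 159 → 201; never reaches −1, so base 7 is a Miller–Rabin witness that 209 is composite.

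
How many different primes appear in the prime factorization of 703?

2

703 = 19 · 37
703 = 19 · 37, which has 2 distinct prime factors.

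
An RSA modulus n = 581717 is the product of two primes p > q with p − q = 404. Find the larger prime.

991

Since p = q + 404, we have 581717 = q(q + 404), so q² + 404q − 581717 = 0.
Discriminant: 404² + 4·581717 = 163216 + 2326868 = 2490084; √2490084 = 1578.
q = (−404 + 1578)/2 = 587, and p = q + 404 = 991.
Check: 587 · 991 = 581717.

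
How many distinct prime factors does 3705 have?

4

3705 = 3 · 1235
1235 = 5 · 247
247 = 13 · 19
3705 = 3 · 5 · 13 · 19, which has 4 distinct prime factors.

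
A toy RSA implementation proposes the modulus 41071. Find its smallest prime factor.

67

41071 is odd.
Digit sum 13, not divisible by 3.
Ends in 1: not divisible by 5.
7: 41071 = 7·5867 + 2
11: 41071 = 11·3733 + 8
13: 41071 = 13·3159 + 4
17: 41071 = 17·2415 + 16
19: 41071 = 19·2161 + 12
23: 41071 = 23·1785 + 16
29: 41071 = 29·1416 + 7
31: 41071 = 31·1324 + 27
37: 41071 = 37·1110 + 1
41: 41071 = 41·1001 + 30
43: 41071 = 43·955 + 6
47: 41071 = 47·873 + 40
53: 41071 = 53·774 + 49
59: 41071 = 59·696 + 7
61: 41071 = 61·673 + 18
67: 41071 = 67·613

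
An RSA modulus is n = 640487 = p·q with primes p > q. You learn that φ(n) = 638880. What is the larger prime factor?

881

φ(n) = (p−1)(q−1) = n − (p+q) + 1, so p + q = 640487 − 638880 + 1 = 1608.
p and q are the roots of t² − 1608t + 640487 = 0.
Discriminant: 1608² − 4·640487 = 2585664 − 2561948 = 23716; √23716 = 154.
q = (1608 − 154)/2 = 727, p = (1608 + 154)/2 = 881.
Check: 727 · 881 = 640487.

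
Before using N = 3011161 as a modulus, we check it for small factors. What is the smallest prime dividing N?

3011161 is odd.
Digit sum 13, not divisible by 3.
Ends in 1: not divisible by 5.
7: 3011161 = 7·430165 + 6
11: 3011161 = 11·273741 + 10
13: 3011161 = 13·231627 + 10
17: 3011161 = 17·177127 + 2
19: 3011161 = 19·158482 + 3
23: 3011161 = 23·130920 + 1
29: 3011161 = 29·103833 + 4
31: 3011161 = 31·97134 + 7
37: 3011161 = 37·81382 + 27
41: 3011161 = 41·73442 + 39
43: 3011161 = 43·70027

43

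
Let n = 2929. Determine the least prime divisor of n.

2929 is odd.
Digit sum 22, not divisible by 3.
Ends in 9: not divisible by 5.
7: 2929 = 7·418 + 3
11: 2929 = 11·266 + 3
13: 2929 = 13·225 + 4
17: 2929 = 17·172 + 5
19: 2929 = 19·154 + 3
23: 2929 = 23·127 + 8
29: 2929 = 29·101

29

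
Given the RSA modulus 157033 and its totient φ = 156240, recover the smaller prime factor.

φ(n) = (p−1)(q−1) = n − (p+q) + 1, so p + q = 157033 − 156240 + 1 = 794.
p and q are the roots of t² − 794t + 157033 = 0.
Discriminant: 794² − 4·157033 = 630436 − 628132 = 2304; √2304 = 48.
q = (794 − 48)/2 = 373, p = (794 + 48)/2 = 421.
Check: 373 · 421 = 157033.

373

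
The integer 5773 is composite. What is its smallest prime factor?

5773 is odd.
Digit sum 22, not divisible by 3.
Ends in 3: not divisible by 5.
7: 5773 = 7·824 + 5
11: 5773 = 11·524 + 9
13: 5773 = 13·444 + 1
17: 5773 = 17·339 + 10
19: 5773 = 19·303 + 16
23: 5773 = 23·251

23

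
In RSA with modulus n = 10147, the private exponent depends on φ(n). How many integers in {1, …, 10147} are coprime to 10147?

Factor: 10147 = 73 · 139.
φ(10147) = (73−1) · (139−1) = 72 · 138 = 9936.

9936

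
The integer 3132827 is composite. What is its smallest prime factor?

37

3132827 is odd.
Digit sum 26, not divisible by 3.
Ends in 7: not divisible by 5.
7: 3132827 = 7·447546 + 5
11: 3132827 = 11·284802 + 5
13: 3132827 = 13·240986 + 9
17: 3132827 = 17·184283 + 16
19: 3132827 = 19·164885 + 12
23: 3132827 = 23·136209 + 20
29: 3132827 = 29·108028 + 15
31: 3132827 = 31·101058 + 29
37: 3132827 = 37·84671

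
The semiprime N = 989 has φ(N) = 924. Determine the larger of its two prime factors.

φ(n) = (p−1)(q−1) = n − (p+q) + 1, so p + q = 989 − 924 + 1 = 66.
p and q are the roots of t² − 66t + 989 = 0.
Discriminant: 66² − 4·989 = 4356 − 3956 = 400; √400 = 20.
q = (66 − 20)/2 = 23, p = (66 + 20)/2 = 43.
Check: 23 · 43 = 989.

43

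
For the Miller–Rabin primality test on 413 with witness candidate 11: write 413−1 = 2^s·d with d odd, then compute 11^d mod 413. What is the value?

413 − 1 = 412 = 2^2 · 103, so d = 103.
11^1 ≡ 11 (mod 413)
11^2 ≡ 11^2 = 121 ≡ 121 (mod 413)
11^4 ≡ 121^2 = 14641 ≡ 186 (mod 413)
11^8 ≡ 186^2 = 34596 ≡ 317 (mod 413)
11^16 ≡ 317^2 = 100489 ≡ 130 (mod 413)
11^32 ≡ 130^2 = 16900 ≡ 380 (mod 413)
11^64 ≡ 380^2 = 144400 ≡ 263 (mod 413)
103 = 64 + 32 + 4 + 2 + 1 in binary powers of 2.
So 11^103 ≡ 263 · 380 · 186 · 121 · 11 ≡ 165 (mod 413).
Squaring chain: 165 → 380; never reaches −1, so base 11 is a Miller–Rabin witness that 413 is composite.

165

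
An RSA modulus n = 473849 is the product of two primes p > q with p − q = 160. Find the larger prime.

773

Since p = q + 160, we have 473849 = q(q + 160), so q² + 160q − 473849 = 0.
Discriminant: 160² + 4·473849 = 25600 + 1895396 = 1920996; √1920996 = 1386.
q = (−160 + 1386)/2 = 613, and p = q + 160 = 773.
Check: 613 · 773 = 473849.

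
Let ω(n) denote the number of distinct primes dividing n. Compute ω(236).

2

236 = 2^2 · 59
236 = 2^2 · 59, which has 2 distinct prime factors.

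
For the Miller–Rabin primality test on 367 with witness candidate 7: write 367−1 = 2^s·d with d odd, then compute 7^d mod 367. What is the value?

367 − 1 = 366 = 2^1 · 183, so d = 183.
7^1 ≡ 7 (mod 367)
7^2 ≡ 7^2 = 49 ≡ 49 (mod 367)
7^4 ≡ 49^2 = 2401 ≡ 199 (mod 367)
7^8 ≡ 199^2 = 39601 ≡ 332 (mod 367)
7^16 ≡ 332^2 = 110224 ≡ 124 (mod 367)
7^32 ≡ 124^2 = 15376 ≡ 329 (mod 367)
7^64 ≡ 329^2 = 108241 ≡ 343 (mod 367)
7^128 ≡ 343^2 = 117649 ≡ 209 (mod 367)
183 = 128 + 32 + 16 + 4 + 2 + 1 in binary powers of 2.
So 7^183 ≡ 209 · 329 · 124 · 199 · 49 · 7 ≡ 1 (mod 367).
Since 7^d ≡ 1 (mod 367), base 7 does not prove 367 composite.

1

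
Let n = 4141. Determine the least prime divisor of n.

41

4141 is odd.
Digit sum 10, not divisible by 3.
Ends in 1: not divisible by 5.
7: 4141 = 7·591 + 4
11: 4141 = 11·376 + 5
13: 4141 = 13·318 + 7
17: 4141 = 17·243 + 10
19: 4141 = 19·217 + 18
23: 4141 = 23·180 + 1
29: 4141 = 29·142 + 23
31: 4141 = 31·133 + 18
37: 4141 = 37·111 + 34
41: 4141 = 41·101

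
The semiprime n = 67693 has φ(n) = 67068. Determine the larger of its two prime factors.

φ(n) = (p−1)(q−1) = n − (p+q) + 1, so p + q = 67693 − 67068 + 1 = 626.
p and q are the roots of t² − 626t + 67693 = 0.
Discriminant: 626² − 4·67693 = 391876 − 270772 = 121104; √121104 = 348.
q = (626 − 348)/2 = 139, p = (626 + 348)/2 = 487.
Check: 139 · 487 = 67693.

487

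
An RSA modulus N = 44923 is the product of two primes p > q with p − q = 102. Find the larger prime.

Since p = q + 102, we have 44923 = q(q + 102), so q² + 102q − 44923 = 0.
Discriminant: 102² + 4·44923 = 10404 + 179692 = 190096; √190096 = 436.
q = (−102 + 436)/2 = 167, and p = q + 102 = 269.
Check: 167 · 269 = 44923.

269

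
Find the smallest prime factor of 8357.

8357 is odd.
Digit sum 23, not divisible by 3.
Ends in 7: not divisible by 5.
7: 8357 = 7·1193 + 6
11: 8357 = 11·759 + 8
13: 8357 = 13·642 + 11
17: 8357 = 17·491 + 10
19: 8357 = 19·439 + 16
23: 8357 = 23·363 + 8
29: 8357 = 29·288 + 5
31: 8357 = 31·269 + 18
37: 8357 = 37·225 + 32
41: 8357 = 41·203 + 34
43: 8357 = 43·194 + 15
47: 8357 = 47·177 + 38
53: 8357 = 53·157 + 36
59: 8357 = 59·141 + 38
61: 8357 = 61·137

61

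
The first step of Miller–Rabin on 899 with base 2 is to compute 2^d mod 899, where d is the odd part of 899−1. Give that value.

899 − 1 = 898 = 2^1 · 449, so d = 449.
2^1 ≡ 2 (mod 899)
2^2 ≡ 2^2 = 4 ≡ 4 (mod 899)
2^4 ≡ 4^2 = 16 ≡ 16 (mod 899)
2^8 ≡ 16^2 = 256 ≡ 256 (mod 899)
2^16 ≡ 256^2 = 65536 ≡ 808 (mod 899)
2^32 ≡ 808^2 = 652864 ≡ 190 (mod 899)
2^64 ≡ 190^2 = 36100 ≡ 140 (mod 899)
2^128 ≡ 140^2 = 19600 ≡ 721 (mod 899)
2^256 ≡ 721^2 = 519841 ≡ 219 (mod 899)
449 = 256 + 128 + 64 + 1 in binary powers of 2.
So 2^449 ≡ 219 · 721 · 140 · 2 ≡ 698 (mod 899).
Squaring chain: 698; never reaches −1, so base 2 is a Miller–Rabin witness that 899 is composite.

698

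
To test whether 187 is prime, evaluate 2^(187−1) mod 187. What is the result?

2^1 ≡ 2 (mod 187)
2^2 ≡ 2^2 = 4 ≡ 4 (mod 187)
2^4 ≡ 4^2 = 16 ≡ 16 (mod 187)
2^8 ≡ 16^2 = 256 ≡ 69 (mod 187)
2^16 ≡ 69^2 = 4761 ≡ 86 (mod 187)
2^32 ≡ 86^2 = 7396 ≡ 103 (mod 187)
2^64 ≡ 103^2 = 10609 ≡ 137 (mod 187)
2^128 ≡ 137^2 = 18769 ≡ 69 (mod 187)
186 = 128 + 32 + 16 + 8 + 2 in binary powers of 2.
So 2^186 ≡ 69 · 103 · 86 · 69 · 4 ≡ 174 (mod 187).
Since 174 ≠ 1, base 2 is a Fermat witness: 187 is composite.

174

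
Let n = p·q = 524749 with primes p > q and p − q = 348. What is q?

571

Since p = q + 348, we have 524749 = q(q + 348), so q² + 348q − 524749 = 0.
Discriminant: 348² + 4·524749 = 121104 + 2098996 = 2220100; √2220100 = 1490.
q = (−348 + 1490)/2 = 571, and p = q + 348 = 919.
Check: 571 · 919 = 524749.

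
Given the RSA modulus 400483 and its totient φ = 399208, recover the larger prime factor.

φ(n) = (p−1)(q−1) = n − (p+q) + 1, so p + q = 400483 − 399208 + 1 = 1276.
p and q are the roots of t² − 1276t + 400483 = 0.
Discriminant: 1276² − 4·400483 = 1628176 − 1601932 = 26244; √26244 = 162.
q = (1276 − 162)/2 = 557, p = (1276 + 162)/2 = 719.
Check: 557 · 719 = 400483.

719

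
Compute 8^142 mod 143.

64

8^1 ≡ 8 (mod 143)
8^2 ≡ 8^2 = 64 ≡ 64 (mod 143)
8^4 ≡ 64^2 = 4096 ≡ 92 (mod 143)
8^8 ≡ 92^2 = 8464 ≡ 27 (mod 143)
8^16 ≡ 27^2 = 729 ≡ 14 (mod 143)
8^32 ≡ 14^2 = 196 ≡ 53 (mod 143)
8^64 ≡ 53^2 = 2809 ≡ 92 (mod 143)
8^128 ≡ 92^2 = 8464 ≡ 27 (mod 143)
142 = 128 + 8 + 4 + 2 in binary powers of 2.
So 8^142 ≡ 27 · 27 · 92 · 64 ≡ 64 (mod 143).
Since 64 ≠ 1, base 8 is a Fermat witness: 143 is composite.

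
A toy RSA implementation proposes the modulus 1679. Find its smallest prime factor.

23

1679 is odd.
Digit sum 23, not divisible by 3.
Ends in 9: not divisible by 5.
7: 1679 = 7·239 + 6
11: 1679 = 11·152 + 7
13: 1679 = 13·129 + 2
17: 1679 = 17·98 + 13
19: 1679 = 19·88 + 7
23: 1679 = 23·73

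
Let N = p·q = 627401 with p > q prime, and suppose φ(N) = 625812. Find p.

863

φ(n) = (p−1)(q−1) = n − (p+q) + 1, so p + q = 627401 − 625812 + 1 = 1590.
p and q are the roots of t² − 1590t + 627401 = 0.
Discriminant: 1590² − 4·627401 = 2528100 − 2509604 = 18496; √18496 = 136.
q = (1590 − 136)/2 = 727, p = (1590 + 136)/2 = 863.
Check: 727 · 863 = 627401.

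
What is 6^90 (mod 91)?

6^1 ≡ 6 (mod 91)
6^2 ≡ 6^2 = 36 ≡ 36 (mod 91)
6^4 ≡ 36^2 = 1296 ≡ 22 (mod 91)
6^8 ≡ 22^2 = 484 ≡ 29 (mod 91)
6^16 ≡ 29^2 = 841 ≡ 22 (mod 91)
6^32 ≡ 22^2 = 484 ≡ 29 (mod 91)
6^64 ≡ 29^2 = 841 ≡ 22 (mod 91)
90 = 64 + 16 + 8 + 2 in binary powers of 2.
So 6^90 ≡ 22 · 22 · 29 · 36 ≡ 64 (mod 91).
Since 64 ≠ 1, base 6 is a Fermat witness: 91 is composite.

64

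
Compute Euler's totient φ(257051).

239112

Factor: 257051 = 19 · 83 · 163.
φ(257051) = (19−1) · (83−1) · (163−1) = 18 · 82 · 162 = 239112.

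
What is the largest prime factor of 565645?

83

565645 = 5 · 113129
113129 = 29 · 3901
3901 = 47 · 83
83 is prime.
So 565645 = 5 · 29 · 47 · 83; the largest prime factor is 83.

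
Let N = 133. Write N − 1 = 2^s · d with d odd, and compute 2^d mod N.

133 − 1 = 132 = 2^2 · 33, so d = 33.
2^1 ≡ 2 (mod 133)
2^2 ≡ 2^2 = 4 ≡ 4 (mod 133)
2^4 ≡ 4^2 = 16 ≡ 16 (mod 133)
2^8 ≡ 16^2 = 256 ≡ 123 (mod 133)
2^16 ≡ 123^2 = 15129 ≡ 100 (mod 133)
2^32 ≡ 100^2 = 10000 ≡ 25 (mod 133)
33 = 32 + 1 in binary powers of 2.
So 2^33 ≡ 25 · 2 ≡ 50 (mod 133).
Squaring chain: 50 → 106; never reaches −1, so base 2 is a Miller–Rabin witness that 133 is composite.

50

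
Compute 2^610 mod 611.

2^1 ≡ 2 (mod 611)
2^2 ≡ 2^2 = 4 ≡ 4 (mod 611)
2^4 ≡ 4^2 = 16 ≡ 16 (mod 611)
2^8 ≡ 16^2 = 256 ≡ 256 (mod 611)
2^16 ≡ 256^2 = 65536 ≡ 159 (mod 611)
2^32 ≡ 159^2 = 25281 ≡ 230 (mod 611)
2^64 ≡ 230^2 = 52900 ≡ 354 (mod 611)
2^128 ≡ 354^2 = 125316 ≡ 61 (mod 611)
2^256 ≡ 61^2 = 3721 ≡ 55 (mod 611)
2^512 ≡ 55^2 = 3025 ≡ 581 (mod 611)
610 = 512 + 64 + 32 + 2 in binary powers of 2.
So 2^610 ≡ 581 · 354 · 230 · 4 ≡ 101 (mod 611).
Since 101 ≠ 1, base 2 is a Fermat witness: 611 is composite.

101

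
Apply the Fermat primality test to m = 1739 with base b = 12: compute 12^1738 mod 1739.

12^1 ≡ 12 (mod 1739)
12^2 ≡ 12^2 = 144 ≡ 144 (mod 1739)
12^4 ≡ 144^2 = 20736 ≡ 1607 (mod 1739)
12^8 ≡ 1607^2 = 2582449 ≡ 34 (mod 1739)
12^16 ≡ 34^2 = 1156 ≡ 1156 (mod 1739)
12^32 ≡ 1156^2 = 1336336 ≡ 784 (mod 1739)
12^64 ≡ 784^2 = 614656 ≡ 789 (mod 1739)
12^128 ≡ 789^2 = 622521 ≡ 1698 (mod 1739)
12^256 ≡ 1698^2 = 2883204 ≡ 1681 (mod 1739)
12^512 ≡ 1681^2 = 2825761 ≡ 1625 (mod 1739)
12^1024 ≡ 1625^2 = 2640625 ≡ 823 (mod 1739)
1738 = 1024 + 512 + 128 + 64 + 8 + 2 in binary powers of 2.
So 12^1738 ≡ 823 · 1625 · 1698 · 789 · 34 · 144 ≡ 382 (mod 1739).
Since 382 ≠ 1, base 12 is a Fermat witness: 1739 is composite.

382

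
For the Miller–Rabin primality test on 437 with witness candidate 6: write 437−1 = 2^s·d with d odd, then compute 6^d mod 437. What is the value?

234

437 − 1 = 436 = 2^2 · 109, so d = 109.
6^1 ≡ 6 (mod 437)
6^2 ≡ 6^2 = 36 ≡ 36 (mod 437)
6^4 ≡ 36^2 = 1296 ≡ 422 (mod 437)
6^8 ≡ 422^2 = 178084 ≡ 225 (mod 437)
6^16 ≡ 225^2 = 50625 ≡ 370 (mod 437)
6^32 ≡ 370^2 = 136900 ≡ 119 (mod 437)
6^64 ≡ 119^2 = 14161 ≡ 177 (mod 437)
109 = 64 + 32 + 8 + 4 + 1 in binary powers of 2.
So 6^109 ≡ 177 · 119 · 225 · 422 · 6 ≡ 234 (mod 437).
Squaring chain: 234 → 131; never reaches −1, so base 6 is a Miller–Rabin witness that 437 is composite.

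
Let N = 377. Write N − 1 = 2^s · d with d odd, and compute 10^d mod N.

108

377 − 1 = 376 = 2^3 · 47, so d = 47.
10^1 ≡ 10 (mod 377)
10^2 ≡ 10^2 = 100 ≡ 100 (mod 377)
10^4 ≡ 100^2 = 10000 ≡ 198 (mod 377)
10^8 ≡ 198^2 = 39204 ≡ 373 (mod 377)
10^16 ≡ 373^2 = 139129 ≡ 16 (mod 377)
10^32 ≡ 16^2 = 256 ≡ 256 (mod 377)
47 = 32 + 8 + 4 + 2 + 1 in binary powers of 2.
So 10^47 ≡ 256 · 373 · 198 · 100 · 10 ≡ 108 (mod 377).
Squaring chain: 108 → 354 → 152; never reaches −1, so base 10 is a Miller–Rabin witness that 377 is composite.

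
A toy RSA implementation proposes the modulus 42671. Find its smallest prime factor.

71

42671 is odd.
Digit sum 20, not divisible by 3.
Ends in 1: not divisible by 5.
7: 42671 = 7·6095 + 6
11: 42671 = 11·3879 + 2
13: 42671 = 13·3282 + 5
17: 42671 = 17·2510 + 1
19: 42671 = 19·2245 + 16
23: 42671 = 23·1855 + 6
29: 42671 = 29·1471 + 12
31: 42671 = 31·1376 + 15
37: 42671 = 37·1153 + 10
41: 42671 = 41·1040 + 31
43: 42671 = 43·992 + 15
47: 42671 = 47·907 + 42
53: 42671 = 53·805 + 6
59: 42671 = 59·723 + 14
61: 42671 = 61·699 + 32
67: 42671 = 67·636 + 59
71: 42671 = 71·601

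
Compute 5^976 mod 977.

1

5^1 ≡ 5 (mod 977)
5^2 ≡ 5^2 = 25 ≡ 25 (mod 977)
5^4 ≡ 25^2 = 625 ≡ 625 (mod 977)
5^8 ≡ 625^2 = 390625 ≡ 802 (mod 977)
5^16 ≡ 802^2 = 643204 ≡ 338 (mod 977)
5^32 ≡ 338^2 = 114244 ≡ 912 (mod 977)
5^64 ≡ 912^2 = 831744 ≡ 317 (mod 977)
5^128 ≡ 317^2 = 100489 ≡ 835 (mod 977)
5^256 ≡ 835^2 = 697225 ≡ 624 (mod 977)
5^512 ≡ 624^2 = 389376 ≡ 530 (mod 977)
976 = 512 + 256 + 128 + 64 + 16 in binary powers of 2.
So 5^976 ≡ 530 · 624 · 835 · 317 · 338 ≡ 1 (mod 977).
Since the result is 1, base 5 gives no evidence that 977 is composite.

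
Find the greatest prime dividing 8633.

8633 = 89 · 97
97 is prime.
So 8633 = 89 · 97; the largest prime factor is 97.

97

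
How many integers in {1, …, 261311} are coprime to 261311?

Factor: 261311 = 43 · 59 · 103.
φ(261311) = (43−1) · (59−1) · (103−1) = 42 · 58 · 102 = 248472.

248472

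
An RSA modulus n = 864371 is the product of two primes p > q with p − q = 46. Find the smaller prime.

Since p = q + 46, we have 864371 = q(q + 46), so q² + 46q − 864371 = 0.
Discriminant: 46² + 4·864371 = 2116 + 3457484 = 3459600; √3459600 = 1860.
q = (−46 + 1860)/2 = 907, and p = q + 46 = 953.
Check: 907 · 953 = 864371.

907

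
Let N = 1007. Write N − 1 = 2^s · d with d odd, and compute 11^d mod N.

216

1007 − 1 = 1006 = 2^1 · 503, so d = 503.
11^1 ≡ 11 (mod 1007)
11^2 ≡ 11^2 = 121 ≡ 121 (mod 1007)
11^4 ≡ 121^2 = 14641 ≡ 543 (mod 1007)
11^8 ≡ 543^2 = 294849 ≡ 805 (mod 1007)
11^16 ≡ 805^2 = 648025 ≡ 524 (mod 1007)
11^32 ≡ 524^2 = 274576 ≡ 672 (mod 1007)
11^64 ≡ 672^2 = 451584 ≡ 448 (mod 1007)
11^128 ≡ 448^2 = 200704 ≡ 311 (mod 1007)
11^256 ≡ 311^2 = 96721 ≡ 49 (mod 1007)
503 = 256 + 128 + 64 + 32 + 16 + 4 + 2 + 1 in binary powers of 2.
So 11^503 ≡ 49 · 311 · 448 · 672 · 524 · 543 · 121 · 11 ≡ 216 (mod 1007).
Squaring chain: 216; never reaches −1, so base 11 is a Miller–Rabin witness that 1007 is composite.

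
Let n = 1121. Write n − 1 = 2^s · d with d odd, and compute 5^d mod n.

1121 − 1 = 1120 = 2^5 · 35, so d = 35.
5^1 ≡ 5 (mod 1121)
5^2 ≡ 5^2 = 25 ≡ 25 (mod 1121)
5^4 ≡ 25^2 = 625 ≡ 625 (mod 1121)
5^8 ≡ 625^2 = 390625 ≡ 517 (mod 1121)
5^16 ≡ 517^2 = 267289 ≡ 491 (mod 1121)
5^32 ≡ 491^2 = 241081 ≡ 66 (mod 1121)
35 = 32 + 2 + 1 in binary powers of 2.
So 5^35 ≡ 66 · 25 · 5 ≡ 403 (mod 1121).
Squaring chain: 403 → 985 → 560 → 841 → 1051; never reaches −1, so base 5 is a Miller–Rabin witness that 1121 is composite.

403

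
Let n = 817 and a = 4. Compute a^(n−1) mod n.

600

4^1 ≡ 4 (mod 817)
4^2 ≡ 4^2 = 16 ≡ 16 (mod 817)
4^4 ≡ 16^2 = 256 ≡ 256 (mod 817)
4^8 ≡ 256^2 = 65536 ≡ 176 (mod 817)
4^16 ≡ 176^2 = 30976 ≡ 747 (mod 817)
4^32 ≡ 747^2 = 558009 ≡ 815 (mod 817)
4^64 ≡ 815^2 = 664225 ≡ 4 (mod 817)
4^128 ≡ 4^2 = 16 ≡ 16 (mod 817)
4^256 ≡ 16^2 = 256 ≡ 256 (mod 817)
4^512 ≡ 256^2 = 65536 ≡ 176 (mod 817)
816 = 512 + 256 + 32 + 16 in binary powers of 2.
So 4^816 ≡ 176 · 256 · 815 · 747 ≡ 600 (mod 817).
Since 600 ≠ 1, base 4 is a Fermat witness: 817 is composite.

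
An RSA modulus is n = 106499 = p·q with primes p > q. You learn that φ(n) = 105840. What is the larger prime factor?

φ(n) = (p−1)(q−1) = n − (p+q) + 1, so p + q = 106499 − 105840 + 1 = 660.
p and q are the roots of t² − 660t + 106499 = 0.
Discriminant: 660² − 4·106499 = 435600 − 425996 = 9604; √9604 = 98.
q = (660 − 98)/2 = 281, p = (660 + 98)/2 = 379.
Check: 281 · 379 = 106499.

379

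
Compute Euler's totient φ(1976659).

1926600

Factor: 1976659 = 79 · 131 · 191.
φ(1976659) = (79−1) · (131−1) · (191−1) = 78 · 130 · 190 = 1926600.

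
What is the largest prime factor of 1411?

83

1411 = 17 · 83
83 is prime.
So 1411 = 17 · 83; the largest prime factor is 83.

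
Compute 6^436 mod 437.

118

6^1 ≡ 6 (mod 437)
6^2 ≡ 6^2 = 36 ≡ 36 (mod 437)
6^4 ≡ 36^2 = 1296 ≡ 422 (mod 437)
6^8 ≡ 422^2 = 178084 ≡ 225 (mod 437)
6^16 ≡ 225^2 = 50625 ≡ 370 (mod 437)
6^32 ≡ 370^2 = 136900 ≡ 119 (mod 437)
6^64 ≡ 119^2 = 14161 ≡ 177 (mod 437)
6^128 ≡ 177^2 = 31329 ≡ 302 (mod 437)
6^256 ≡ 302^2 = 91204 ≡ 308 (mod 437)
436 = 256 + 128 + 32 + 16 + 4 in binary powers of 2.
So 6^436 ≡ 308 · 302 · 119 · 370 · 422 ≡ 118 (mod 437).
Since 118 ≠ 1, base 6 is a Fermat witness: 437 is composite.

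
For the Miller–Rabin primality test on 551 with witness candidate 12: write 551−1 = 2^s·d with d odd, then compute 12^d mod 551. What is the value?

46

551 − 1 = 550 = 2^1 · 275, so d = 275.
12^1 ≡ 12 (mod 551)
12^2 ≡ 12^2 = 144 ≡ 144 (mod 551)
12^4 ≡ 144^2 = 20736 ≡ 349 (mod 551)
12^8 ≡ 349^2 = 121801 ≡ 30 (mod 551)
12^16 ≡ 30^2 = 900 ≡ 349 (mod 551)
12^32 ≡ 349^2 = 121801 ≡ 30 (mod 551)
12^64 ≡ 30^2 = 900 ≡ 349 (mod 551)
12^128 ≡ 349^2 = 121801 ≡ 30 (mod 551)
12^256 ≡ 30^2 = 900 ≡ 349 (mod 551)
275 = 256 + 16 + 2 + 1 in binary powers of 2.
So 12^275 ≡ 349 · 349 · 144 · 12 ≡ 46 (mod 551).
Squaring chain: 46; never reaches −1, so base 12 is a Miller–Rabin witness that 551 is composite.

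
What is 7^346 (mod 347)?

1

7^1 ≡ 7 (mod 347)
7^2 ≡ 7^2 = 49 ≡ 49 (mod 347)
7^4 ≡ 49^2 = 2401 ≡ 319 (mod 347)
7^8 ≡ 319^2 = 101761 ≡ 90 (mod 347)
7^16 ≡ 90^2 = 8100 ≡ 119 (mod 347)
7^32 ≡ 119^2 = 14161 ≡ 281 (mod 347)
7^64 ≡ 281^2 = 78961 ≡ 192 (mod 347)
7^128 ≡ 192^2 = 36864 ≡ 82 (mod 347)
7^256 ≡ 82^2 = 6724 ≡ 131 (mod 347)
346 = 256 + 64 + 16 + 8 + 2 in binary powers of 2.
So 7^346 ≡ 131 · 192 · 119 · 90 · 49 ≡ 1 (mod 347).
Since the result is 1, base 7 gives no evidence that 347 is composite.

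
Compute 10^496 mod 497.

249

10^1 ≡ 10 (mod 497)
10^2 ≡ 10^2 = 100 ≡ 100 (mod 497)
10^4 ≡ 100^2 = 10000 ≡ 60 (mod 497)
10^8 ≡ 60^2 = 3600 ≡ 121 (mod 497)
10^16 ≡ 121^2 = 14641 ≡ 228 (mod 497)
10^32 ≡ 228^2 = 51984 ≡ 296 (mod 497)
10^64 ≡ 296^2 = 87616 ≡ 144 (mod 497)
10^128 ≡ 144^2 = 20736 ≡ 359 (mod 497)
10^256 ≡ 359^2 = 128881 ≡ 158 (mod 497)
496 = 256 + 128 + 64 + 32 + 16 in binary powers of 2.
So 10^496 ≡ 158 · 359 · 144 · 296 · 228 ≡ 249 (mod 497).
Since 249 ≠ 1, base 10 is a Fermat witness: 497 is composite.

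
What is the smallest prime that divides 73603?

73603 is odd.
Digit sum 19, not divisible by 3.
Ends in 3: not divisible by 5.
7: 73603 = 7·10514 + 5
11: 73603 = 11·6691 + 2
13: 73603 = 13·5661 + 10
17: 73603 = 17·4329 + 10
19: 73603 = 19·3873 + 16
23: 73603 = 23·3200 + 3
29: 73603 = 29·2538 + 1
31: 73603 = 31·2374 + 9
37: 73603 = 37·1989 + 10
41: 73603 = 41·1795 + 8
43: 73603 = 43·1711 + 30
47: 73603 = 47·1566 + 1
53: 73603 = 53·1388 + 39
59: 73603 = 59·1247 + 30
61: 73603 = 61·1206 + 37
67: 73603 = 67·1098 + 37
71: 73603 = 71·1036 + 47
73: 73603 = 73·1008 + 19
79: 73603 = 79·931 + 54
83: 73603 = 83·886 + 65
89: 73603 = 89·827

89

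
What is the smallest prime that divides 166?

2

166 is even: 2 divides it.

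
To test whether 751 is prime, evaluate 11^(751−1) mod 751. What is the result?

1

11^1 ≡ 11 (mod 751)
11^2 ≡ 11^2 = 121 ≡ 121 (mod 751)
11^4 ≡ 121^2 = 14641 ≡ 372 (mod 751)
11^8 ≡ 372^2 = 138384 ≡ 200 (mod 751)
11^16 ≡ 200^2 = 40000 ≡ 197 (mod 751)
11^32 ≡ 197^2 = 38809 ≡ 508 (mod 751)
11^64 ≡ 508^2 = 258064 ≡ 471 (mod 751)
11^128 ≡ 471^2 = 221841 ≡ 296 (mod 751)
11^256 ≡ 296^2 = 87616 ≡ 500 (mod 751)
11^512 ≡ 500^2 = 250000 ≡ 668 (mod 751)
750 = 512 + 128 + 64 + 32 + 8 + 4 + 2 in binary powers of 2.
So 11^750 ≡ 668 · 296 · 471 · 508 · 200 · 372 · 121 ≡ 1 (mod 751).
Since the result is 1, base 11 gives no evidence that 751 is composite.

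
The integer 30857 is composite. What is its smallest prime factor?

59

30857 is odd.
Digit sum 23, not divisible by 3.
Ends in 7: not divisible by 5.
7: 30857 = 7·4408 + 1
11: 30857 = 11·2805 + 2
13: 30857 = 13·2373 + 8
17: 30857 = 17·1815 + 2
19: 30857 = 19·1624 + 1
23: 30857 = 23·1341 + 14
29: 30857 = 29·1064 + 1
31: 30857 = 31·995 + 12
37: 30857 = 37·833 + 36
41: 30857 = 41·752 + 25
43: 30857 = 43·717 + 26
47: 30857 = 47·656 + 25
53: 30857 = 53·582 + 11
59: 30857 = 59·523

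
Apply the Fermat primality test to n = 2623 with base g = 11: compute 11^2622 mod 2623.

365

11^1 ≡ 11 (mod 2623)
11^2 ≡ 11^2 = 121 ≡ 121 (mod 2623)
11^4 ≡ 121^2 = 14641 ≡ 1526 (mod 2623)
11^8 ≡ 1526^2 = 2328676 ≡ 2075 (mod 2623)
11^16 ≡ 2075^2 = 4305625 ≡ 1282 (mod 2623)
11^32 ≡ 1282^2 = 1643524 ≡ 1526 (mod 2623)
11^64 ≡ 1526^2 = 2328676 ≡ 2075 (mod 2623)
11^128 ≡ 2075^2 = 4305625 ≡ 1282 (mod 2623)
11^256 ≡ 1282^2 = 1643524 ≡ 1526 (mod 2623)
11^512 ≡ 1526^2 = 2328676 ≡ 2075 (mod 2623)
11^1024 ≡ 2075^2 = 4305625 ≡ 1282 (mod 2623)
11^2048 ≡ 1282^2 = 1643524 ≡ 1526 (mod 2623)
2622 = 2048 + 512 + 32 + 16 + 8 + 4 + 2 in binary powers of 2.
So 11^2622 ≡ 1526 · 2075 · 1526 · 1282 · 2075 · 1526 · 121 ≡ 365 (mod 2623).
Since 365 ≠ 1, base 11 is a Fermat witness: 2623 is composite.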